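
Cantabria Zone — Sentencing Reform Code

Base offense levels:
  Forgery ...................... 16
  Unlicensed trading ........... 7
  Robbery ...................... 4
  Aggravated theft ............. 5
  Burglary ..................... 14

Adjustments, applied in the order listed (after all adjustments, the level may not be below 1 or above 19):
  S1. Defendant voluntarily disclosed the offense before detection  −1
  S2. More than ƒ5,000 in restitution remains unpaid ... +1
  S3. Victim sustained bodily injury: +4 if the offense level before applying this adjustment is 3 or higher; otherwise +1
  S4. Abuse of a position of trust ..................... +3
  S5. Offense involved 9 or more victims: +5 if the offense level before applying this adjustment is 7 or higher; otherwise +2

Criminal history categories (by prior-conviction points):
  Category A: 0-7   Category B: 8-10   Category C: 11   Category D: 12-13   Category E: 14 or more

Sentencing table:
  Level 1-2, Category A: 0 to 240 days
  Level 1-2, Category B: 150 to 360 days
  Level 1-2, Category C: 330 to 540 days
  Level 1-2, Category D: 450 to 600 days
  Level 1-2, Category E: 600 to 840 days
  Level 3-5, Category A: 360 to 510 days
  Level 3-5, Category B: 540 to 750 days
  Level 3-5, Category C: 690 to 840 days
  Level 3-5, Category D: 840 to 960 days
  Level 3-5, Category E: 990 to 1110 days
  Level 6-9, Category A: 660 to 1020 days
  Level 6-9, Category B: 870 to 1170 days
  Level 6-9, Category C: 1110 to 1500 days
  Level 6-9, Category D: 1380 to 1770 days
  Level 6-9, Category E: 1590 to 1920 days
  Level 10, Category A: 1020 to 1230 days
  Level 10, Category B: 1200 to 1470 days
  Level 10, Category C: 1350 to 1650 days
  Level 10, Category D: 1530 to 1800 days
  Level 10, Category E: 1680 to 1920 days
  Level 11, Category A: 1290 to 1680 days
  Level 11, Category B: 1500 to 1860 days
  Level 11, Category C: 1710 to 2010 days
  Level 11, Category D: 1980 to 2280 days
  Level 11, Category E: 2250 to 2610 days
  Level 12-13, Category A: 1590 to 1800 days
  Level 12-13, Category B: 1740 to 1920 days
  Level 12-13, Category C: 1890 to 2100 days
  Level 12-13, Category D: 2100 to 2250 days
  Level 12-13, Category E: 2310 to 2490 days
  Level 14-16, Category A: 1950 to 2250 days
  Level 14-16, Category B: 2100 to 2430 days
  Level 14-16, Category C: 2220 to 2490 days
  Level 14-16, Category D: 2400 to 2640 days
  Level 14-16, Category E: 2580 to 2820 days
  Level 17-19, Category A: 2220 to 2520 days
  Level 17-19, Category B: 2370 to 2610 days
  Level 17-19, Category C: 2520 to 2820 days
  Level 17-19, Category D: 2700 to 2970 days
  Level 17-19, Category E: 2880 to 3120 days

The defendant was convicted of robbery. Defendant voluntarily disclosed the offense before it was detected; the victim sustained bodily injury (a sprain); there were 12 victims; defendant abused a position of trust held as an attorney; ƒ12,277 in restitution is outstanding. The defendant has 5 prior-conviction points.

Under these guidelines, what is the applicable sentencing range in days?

Base offense level for robbery: 4.
S1 applies: 4 − 1 = 3.
S2 applies: 3 + 1 = 4.
S3 applies (level before this adjustment is 4 ≥ 3, so +4): 4 + 4 = 8.
S4 applies: 8 + 3 = 11.
S5 applies (level before this adjustment is 11 ≥ 7, so +5): 11 + 5 = 16.
Final offense level: 16.
Criminal history: 5 prior points → Category A (0-7).
Level 16 falls in the 14-16 band.
Grid: Level 14-16 × Category A = 1950-2250 days.

1950-2250 days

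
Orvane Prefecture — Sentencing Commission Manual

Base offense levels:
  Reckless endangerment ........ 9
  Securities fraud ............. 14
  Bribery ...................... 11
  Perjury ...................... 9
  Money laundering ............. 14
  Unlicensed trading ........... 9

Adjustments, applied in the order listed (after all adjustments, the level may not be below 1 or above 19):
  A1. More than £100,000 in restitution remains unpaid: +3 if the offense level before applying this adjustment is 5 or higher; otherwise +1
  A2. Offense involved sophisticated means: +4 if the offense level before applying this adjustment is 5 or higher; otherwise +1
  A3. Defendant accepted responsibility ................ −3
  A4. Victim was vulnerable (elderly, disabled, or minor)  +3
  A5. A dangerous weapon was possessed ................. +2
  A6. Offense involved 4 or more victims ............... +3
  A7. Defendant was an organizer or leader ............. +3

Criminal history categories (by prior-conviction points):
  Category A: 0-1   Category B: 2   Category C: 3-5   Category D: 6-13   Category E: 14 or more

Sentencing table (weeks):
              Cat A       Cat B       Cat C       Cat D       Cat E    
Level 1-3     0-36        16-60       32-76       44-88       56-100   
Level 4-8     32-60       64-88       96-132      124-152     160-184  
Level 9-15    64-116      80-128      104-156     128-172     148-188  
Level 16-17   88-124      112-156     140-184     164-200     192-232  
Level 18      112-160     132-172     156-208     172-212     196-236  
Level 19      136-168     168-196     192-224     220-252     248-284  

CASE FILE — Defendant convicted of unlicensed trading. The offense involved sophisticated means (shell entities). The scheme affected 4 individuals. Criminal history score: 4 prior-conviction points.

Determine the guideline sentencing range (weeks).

140-184 weeks

Base offense level for unlicensed trading: 9.
A1 does not apply.
A2 applies (level before this adjustment is 9 ≥ 5, so +4): 9 + 4 = 13.
A6 applies: 13 + 3 = 16.
Final offense level: 16.
Criminal history: 4 prior points → Category C (3-5).
Level 16 falls in the 16-17 band.
Grid: Level 16-17 × Category C = 140-184 weeks.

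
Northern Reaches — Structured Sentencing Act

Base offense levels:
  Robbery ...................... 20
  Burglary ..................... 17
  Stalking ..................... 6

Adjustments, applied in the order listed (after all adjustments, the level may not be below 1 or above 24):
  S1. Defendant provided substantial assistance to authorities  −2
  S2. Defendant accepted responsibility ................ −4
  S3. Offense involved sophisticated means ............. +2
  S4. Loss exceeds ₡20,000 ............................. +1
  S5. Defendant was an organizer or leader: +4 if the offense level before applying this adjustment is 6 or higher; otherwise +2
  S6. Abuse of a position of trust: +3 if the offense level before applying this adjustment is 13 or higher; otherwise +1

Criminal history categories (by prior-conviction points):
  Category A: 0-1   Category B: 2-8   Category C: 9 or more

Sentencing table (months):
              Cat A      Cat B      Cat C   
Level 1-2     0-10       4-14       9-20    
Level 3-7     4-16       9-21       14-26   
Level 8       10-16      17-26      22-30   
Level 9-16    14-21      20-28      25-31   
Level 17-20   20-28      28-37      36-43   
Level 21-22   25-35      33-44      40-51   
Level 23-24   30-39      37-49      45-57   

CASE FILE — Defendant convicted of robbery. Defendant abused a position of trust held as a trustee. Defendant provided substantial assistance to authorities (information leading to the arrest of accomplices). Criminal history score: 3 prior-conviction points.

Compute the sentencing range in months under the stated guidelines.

33-44 months

Base offense level for robbery: 20.
S1 applies: 20 − 2 = 18.
S3 does not apply.
S4 does not apply.
S5 does not apply.
S6 applies (level before this adjustment is 18 ≥ 13, so +3): 18 + 3 = 21.
Final offense level: 21.
Criminal history: 3 prior points → Category B (2-8).
Level 21 falls in the 21-22 band.
Grid: Level 21-22 × Category B = 33-44 months.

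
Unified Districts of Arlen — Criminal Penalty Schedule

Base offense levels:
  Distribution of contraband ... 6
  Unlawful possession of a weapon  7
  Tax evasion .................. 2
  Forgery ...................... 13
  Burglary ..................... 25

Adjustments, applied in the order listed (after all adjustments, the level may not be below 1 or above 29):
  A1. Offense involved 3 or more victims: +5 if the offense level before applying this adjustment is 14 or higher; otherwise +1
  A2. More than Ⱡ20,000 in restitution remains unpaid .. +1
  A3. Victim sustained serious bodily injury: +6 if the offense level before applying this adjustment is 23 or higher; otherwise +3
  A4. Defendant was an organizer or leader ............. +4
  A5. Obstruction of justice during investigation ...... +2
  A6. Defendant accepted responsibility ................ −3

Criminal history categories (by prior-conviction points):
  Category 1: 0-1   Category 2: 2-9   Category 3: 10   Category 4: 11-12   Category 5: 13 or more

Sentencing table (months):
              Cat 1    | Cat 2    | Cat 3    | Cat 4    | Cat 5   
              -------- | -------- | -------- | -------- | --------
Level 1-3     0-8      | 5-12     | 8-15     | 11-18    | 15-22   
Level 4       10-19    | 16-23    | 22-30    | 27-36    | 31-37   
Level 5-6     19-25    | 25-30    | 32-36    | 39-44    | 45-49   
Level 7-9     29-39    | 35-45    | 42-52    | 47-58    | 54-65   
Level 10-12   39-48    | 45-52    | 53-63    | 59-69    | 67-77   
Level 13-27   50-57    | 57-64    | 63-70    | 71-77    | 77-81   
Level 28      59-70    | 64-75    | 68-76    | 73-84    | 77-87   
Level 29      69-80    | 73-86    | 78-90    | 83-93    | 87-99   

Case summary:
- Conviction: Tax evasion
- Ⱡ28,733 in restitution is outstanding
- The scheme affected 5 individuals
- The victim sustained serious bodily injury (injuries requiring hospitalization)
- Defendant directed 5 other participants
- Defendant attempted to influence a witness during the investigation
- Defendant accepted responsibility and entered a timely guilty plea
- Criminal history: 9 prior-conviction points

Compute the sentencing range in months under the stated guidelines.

45-52 months

Base offense level for tax evasion: 2.
A1 applies (level before this adjustment is 2 < 14, so +1): 2 + 1 = 3.
A2 applies: 3 + 1 = 4.
A3 applies (level before this adjustment is 4 < 23, so +3): 4 + 3 = 7.
A4 applies: 7 + 4 = 11.
A5 applies: 11 + 2 = 13.
A6 applies: 13 − 3 = 10.
Final offense level: 10.
Criminal history: 9 prior points → Category 2 (2-9).
Level 10 falls in the 10-12 band.
Grid: Level 10-12 × Category 2 = 45-52 months.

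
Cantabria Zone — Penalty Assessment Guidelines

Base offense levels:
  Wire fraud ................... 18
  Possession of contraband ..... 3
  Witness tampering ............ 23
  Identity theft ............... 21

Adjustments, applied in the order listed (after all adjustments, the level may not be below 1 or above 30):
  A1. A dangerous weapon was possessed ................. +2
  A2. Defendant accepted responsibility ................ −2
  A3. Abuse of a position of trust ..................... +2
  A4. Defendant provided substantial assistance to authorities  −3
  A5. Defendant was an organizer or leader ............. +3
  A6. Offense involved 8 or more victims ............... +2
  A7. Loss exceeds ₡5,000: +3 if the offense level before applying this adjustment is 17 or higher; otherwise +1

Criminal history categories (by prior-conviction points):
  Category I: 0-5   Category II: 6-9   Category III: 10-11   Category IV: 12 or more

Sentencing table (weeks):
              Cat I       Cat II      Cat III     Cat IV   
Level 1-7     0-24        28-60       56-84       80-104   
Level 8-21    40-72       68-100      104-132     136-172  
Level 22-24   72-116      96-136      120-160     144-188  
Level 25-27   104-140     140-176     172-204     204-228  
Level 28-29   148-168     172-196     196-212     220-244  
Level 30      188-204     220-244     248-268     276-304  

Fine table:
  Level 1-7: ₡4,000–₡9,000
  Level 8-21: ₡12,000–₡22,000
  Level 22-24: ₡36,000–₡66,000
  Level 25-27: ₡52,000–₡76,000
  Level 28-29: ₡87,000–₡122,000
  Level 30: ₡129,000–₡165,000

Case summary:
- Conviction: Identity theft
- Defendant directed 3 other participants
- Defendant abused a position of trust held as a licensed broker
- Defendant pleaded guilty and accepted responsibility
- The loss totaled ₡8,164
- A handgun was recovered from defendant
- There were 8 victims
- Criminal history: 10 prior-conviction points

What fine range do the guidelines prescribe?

Base offense level for identity theft: 21.
A1 applies: 21 + 2 = 23.
A2 applies: 23 − 2 = 21.
A3 applies: 21 + 2 = 23.
A5 applies: 23 + 3 = 26.
A6 applies: 26 + 2 = 28.
A7 applies (level before this adjustment is 28 ≥ 17, so +3): 28 + 3 = 31.
Level 31 exceeds the maximum of 30; capped at 30.
Final offense level: 30.
Level 30 falls in the 30 band.
Fine table: Level 30 → ₡129,000–₡165,000.

₡129,000–₡165,000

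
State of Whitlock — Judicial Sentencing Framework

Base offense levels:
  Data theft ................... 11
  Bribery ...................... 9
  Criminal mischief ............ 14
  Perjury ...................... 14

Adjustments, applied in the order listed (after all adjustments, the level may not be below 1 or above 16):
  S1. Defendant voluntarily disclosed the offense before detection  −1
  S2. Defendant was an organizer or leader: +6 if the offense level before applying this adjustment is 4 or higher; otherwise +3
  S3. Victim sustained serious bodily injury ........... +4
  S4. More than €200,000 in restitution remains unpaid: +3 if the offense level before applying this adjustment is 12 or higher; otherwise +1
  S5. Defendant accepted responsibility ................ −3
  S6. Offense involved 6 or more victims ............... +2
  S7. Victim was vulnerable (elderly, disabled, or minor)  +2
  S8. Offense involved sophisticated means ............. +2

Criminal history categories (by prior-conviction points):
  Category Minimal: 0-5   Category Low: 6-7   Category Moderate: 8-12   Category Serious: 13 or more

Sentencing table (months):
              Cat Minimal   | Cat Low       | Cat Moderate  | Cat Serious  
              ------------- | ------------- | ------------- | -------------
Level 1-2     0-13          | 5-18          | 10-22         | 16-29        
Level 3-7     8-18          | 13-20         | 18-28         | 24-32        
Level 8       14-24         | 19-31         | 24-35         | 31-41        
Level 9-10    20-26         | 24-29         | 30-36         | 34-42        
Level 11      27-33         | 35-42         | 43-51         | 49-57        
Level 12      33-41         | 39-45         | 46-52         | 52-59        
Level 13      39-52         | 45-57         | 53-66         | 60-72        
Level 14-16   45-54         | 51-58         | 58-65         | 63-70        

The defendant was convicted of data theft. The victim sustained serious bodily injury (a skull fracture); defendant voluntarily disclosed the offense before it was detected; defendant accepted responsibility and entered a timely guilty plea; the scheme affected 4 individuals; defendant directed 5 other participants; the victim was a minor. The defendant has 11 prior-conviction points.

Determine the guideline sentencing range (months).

Base offense level for data theft: 11.
S1 applies: 11 − 1 = 10.
S2 applies (level before this adjustment is 10 ≥ 4, so +6): 10 + 6 = 16.
S3 applies: 16 + 4 = 20.
S4 does not apply.
S5 applies: 20 − 3 = 17.
S7 applies: 17 + 2 = 19.
Level 19 exceeds the maximum of 16; capped at 16.
Final offense level: 16.
Criminal history: 11 prior points → Category Moderate (8-12).
Level 16 falls in the 14-16 band.
Grid: Level 14-16 × Category Moderate = 58-65 months.

58-65 months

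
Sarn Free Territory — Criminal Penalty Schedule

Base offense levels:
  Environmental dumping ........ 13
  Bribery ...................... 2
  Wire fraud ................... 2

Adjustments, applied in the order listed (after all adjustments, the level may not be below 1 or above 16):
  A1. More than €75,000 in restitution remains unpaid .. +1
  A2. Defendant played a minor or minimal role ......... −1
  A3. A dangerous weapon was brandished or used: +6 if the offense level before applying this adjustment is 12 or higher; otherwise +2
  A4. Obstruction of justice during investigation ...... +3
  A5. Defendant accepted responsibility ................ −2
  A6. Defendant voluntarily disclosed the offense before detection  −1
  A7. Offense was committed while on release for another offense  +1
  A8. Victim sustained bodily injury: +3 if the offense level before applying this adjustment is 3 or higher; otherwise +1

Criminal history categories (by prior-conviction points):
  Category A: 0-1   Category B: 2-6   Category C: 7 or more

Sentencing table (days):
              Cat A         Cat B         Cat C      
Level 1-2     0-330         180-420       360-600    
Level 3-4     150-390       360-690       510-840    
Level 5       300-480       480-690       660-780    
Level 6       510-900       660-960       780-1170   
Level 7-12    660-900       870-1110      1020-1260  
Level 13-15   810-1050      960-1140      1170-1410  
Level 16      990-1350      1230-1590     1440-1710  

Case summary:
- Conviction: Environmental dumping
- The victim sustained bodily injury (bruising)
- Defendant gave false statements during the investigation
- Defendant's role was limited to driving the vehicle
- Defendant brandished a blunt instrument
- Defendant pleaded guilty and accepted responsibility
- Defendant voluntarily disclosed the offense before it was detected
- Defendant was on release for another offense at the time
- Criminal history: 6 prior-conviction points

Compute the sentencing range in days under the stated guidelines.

Base offense level for environmental dumping: 13.
A2 applies: 13 − 1 = 12.
A3 applies (level before this adjustment is 12 ≥ 12, so +6): 12 + 6 = 18.
A4 applies: 18 + 3 = 21.
A5 applies: 21 − 2 = 19.
A6 applies: 19 − 1 = 18.
A7 applies: 18 + 1 = 19.
A8 applies (level before this adjustment is 19 ≥ 3, so +3): 19 + 3 = 22.
Level 22 exceeds the maximum of 16; capped at 16.
Final offense level: 16.
Criminal history: 6 prior points → Category B (2-6).
Level 16 falls in the 16 band.
Grid: Level 16 × Category B = 1230-1590 days.

1230-1590 days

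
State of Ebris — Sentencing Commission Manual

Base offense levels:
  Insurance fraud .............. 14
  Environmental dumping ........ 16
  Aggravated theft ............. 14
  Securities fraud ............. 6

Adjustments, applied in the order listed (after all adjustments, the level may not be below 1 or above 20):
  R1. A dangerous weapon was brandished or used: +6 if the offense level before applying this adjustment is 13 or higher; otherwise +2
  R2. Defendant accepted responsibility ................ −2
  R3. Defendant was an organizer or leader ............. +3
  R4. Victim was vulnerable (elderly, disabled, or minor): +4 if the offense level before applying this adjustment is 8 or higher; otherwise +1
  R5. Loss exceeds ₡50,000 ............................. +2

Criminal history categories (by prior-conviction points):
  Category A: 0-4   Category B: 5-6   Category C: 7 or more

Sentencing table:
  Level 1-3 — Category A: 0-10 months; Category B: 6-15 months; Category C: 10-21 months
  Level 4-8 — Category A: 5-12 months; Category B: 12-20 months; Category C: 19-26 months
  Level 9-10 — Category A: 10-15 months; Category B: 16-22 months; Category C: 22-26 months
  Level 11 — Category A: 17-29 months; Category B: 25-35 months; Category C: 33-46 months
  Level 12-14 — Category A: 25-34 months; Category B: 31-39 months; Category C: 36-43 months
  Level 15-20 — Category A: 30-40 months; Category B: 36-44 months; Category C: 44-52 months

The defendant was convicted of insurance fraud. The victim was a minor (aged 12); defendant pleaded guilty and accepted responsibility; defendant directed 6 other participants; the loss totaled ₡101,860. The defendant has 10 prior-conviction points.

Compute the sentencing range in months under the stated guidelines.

Base offense level for insurance fraud: 14.
R2 applies: 14 − 2 = 12.
R3 applies: 12 + 3 = 15.
R4 applies (level before this adjustment is 15 ≥ 8, so +4): 15 + 4 = 19.
R5 applies: 19 + 2 = 21.
Level 21 exceeds the maximum of 20; capped at 20.
Final offense level: 20.
Criminal history: 10 prior points → Category C (7+).
Level 20 falls in the 15-20 band.
Grid: Level 15-20 × Category C = 44-52 months.

44-52 months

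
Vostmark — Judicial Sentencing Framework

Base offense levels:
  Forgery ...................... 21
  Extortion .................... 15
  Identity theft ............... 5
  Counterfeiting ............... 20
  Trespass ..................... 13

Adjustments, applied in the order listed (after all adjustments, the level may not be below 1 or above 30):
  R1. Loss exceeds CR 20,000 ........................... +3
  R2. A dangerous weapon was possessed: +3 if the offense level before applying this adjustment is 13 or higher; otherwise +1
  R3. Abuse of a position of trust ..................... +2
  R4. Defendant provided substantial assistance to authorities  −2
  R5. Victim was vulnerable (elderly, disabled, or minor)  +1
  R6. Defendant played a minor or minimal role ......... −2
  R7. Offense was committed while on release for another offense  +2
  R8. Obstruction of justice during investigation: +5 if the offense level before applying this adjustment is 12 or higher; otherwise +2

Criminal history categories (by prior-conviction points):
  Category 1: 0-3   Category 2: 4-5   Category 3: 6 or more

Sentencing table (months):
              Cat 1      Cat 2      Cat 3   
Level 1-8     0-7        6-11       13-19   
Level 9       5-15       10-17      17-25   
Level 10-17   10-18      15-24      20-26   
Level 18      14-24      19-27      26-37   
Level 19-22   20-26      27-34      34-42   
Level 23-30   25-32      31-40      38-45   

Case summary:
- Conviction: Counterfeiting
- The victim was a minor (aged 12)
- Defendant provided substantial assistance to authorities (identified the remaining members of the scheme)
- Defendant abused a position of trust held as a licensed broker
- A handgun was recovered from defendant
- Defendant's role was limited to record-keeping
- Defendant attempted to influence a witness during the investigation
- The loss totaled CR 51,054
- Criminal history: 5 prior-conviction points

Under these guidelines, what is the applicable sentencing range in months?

Base offense level for counterfeiting: 20.
R1 applies: 20 + 3 = 23.
R2 applies (level before this adjustment is 23 ≥ 13, so +3): 23 + 3 = 26.
R3 applies: 26 + 2 = 28.
R4 applies: 28 − 2 = 26.
R5 applies: 26 + 1 = 27.
R6 applies: 27 − 2 = 25.
R8 applies (level before this adjustment is 25 ≥ 12, so +5): 25 + 5 = 30.
Final offense level: 30.
Criminal history: 5 prior points → Category 2 (4-5).
Level 30 falls in the 23-30 band.
Grid: Level 23-30 × Category 2 = 31-40 months.

31-40 months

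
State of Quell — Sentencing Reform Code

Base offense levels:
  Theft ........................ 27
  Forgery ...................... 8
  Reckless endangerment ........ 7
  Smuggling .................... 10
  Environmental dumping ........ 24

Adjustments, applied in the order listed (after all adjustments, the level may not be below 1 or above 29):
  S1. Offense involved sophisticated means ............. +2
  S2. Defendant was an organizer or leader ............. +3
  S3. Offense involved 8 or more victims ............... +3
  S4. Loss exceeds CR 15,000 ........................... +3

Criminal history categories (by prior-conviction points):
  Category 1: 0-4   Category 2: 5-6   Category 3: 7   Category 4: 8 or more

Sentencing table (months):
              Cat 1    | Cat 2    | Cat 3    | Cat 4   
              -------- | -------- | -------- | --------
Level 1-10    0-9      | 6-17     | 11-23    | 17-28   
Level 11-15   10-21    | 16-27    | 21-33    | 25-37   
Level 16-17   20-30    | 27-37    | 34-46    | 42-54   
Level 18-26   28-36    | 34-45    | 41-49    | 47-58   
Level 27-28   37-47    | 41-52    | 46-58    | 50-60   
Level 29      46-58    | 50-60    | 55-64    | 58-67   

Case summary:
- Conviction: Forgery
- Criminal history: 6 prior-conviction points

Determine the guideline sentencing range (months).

Base offense level for forgery: 8.
Final offense level: 8.
Criminal history: 6 prior points → Category 2 (5-6).
Level 8 falls in the 1-10 band.
Grid: Level 1-10 × Category 2 = 6-17 months.

6-17 months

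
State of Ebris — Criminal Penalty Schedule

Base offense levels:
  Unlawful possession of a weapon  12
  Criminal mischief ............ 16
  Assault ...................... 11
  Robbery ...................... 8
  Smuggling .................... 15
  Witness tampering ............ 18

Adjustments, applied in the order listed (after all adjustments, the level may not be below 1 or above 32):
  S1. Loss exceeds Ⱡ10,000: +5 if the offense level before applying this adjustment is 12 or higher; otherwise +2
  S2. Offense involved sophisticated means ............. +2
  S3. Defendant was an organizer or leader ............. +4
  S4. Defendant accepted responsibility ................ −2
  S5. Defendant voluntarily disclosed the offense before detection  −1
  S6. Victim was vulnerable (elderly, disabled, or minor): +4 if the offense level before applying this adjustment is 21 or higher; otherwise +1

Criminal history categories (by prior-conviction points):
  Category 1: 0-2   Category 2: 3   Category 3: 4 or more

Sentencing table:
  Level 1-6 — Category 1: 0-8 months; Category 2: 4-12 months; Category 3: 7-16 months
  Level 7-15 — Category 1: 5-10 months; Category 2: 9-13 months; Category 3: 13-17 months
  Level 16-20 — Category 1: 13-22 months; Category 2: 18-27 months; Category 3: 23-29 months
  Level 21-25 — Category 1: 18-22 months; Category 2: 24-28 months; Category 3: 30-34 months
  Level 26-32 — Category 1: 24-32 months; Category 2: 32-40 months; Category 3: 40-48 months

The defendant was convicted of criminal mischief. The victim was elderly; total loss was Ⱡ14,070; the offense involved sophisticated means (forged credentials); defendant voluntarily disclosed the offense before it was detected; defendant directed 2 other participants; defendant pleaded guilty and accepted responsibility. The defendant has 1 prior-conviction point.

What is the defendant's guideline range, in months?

24-32 months

Base offense level for criminal mischief: 16.
S1 applies (level before this adjustment is 16 ≥ 12, so +5): 16 + 5 = 21.
S2 applies: 21 + 2 = 23.
S3 applies: 23 + 4 = 27.
S4 applies: 27 − 2 = 25.
S5 applies: 25 − 1 = 24.
S6 applies (level before this adjustment is 24 ≥ 21, so +4): 24 + 4 = 28.
Final offense level: 28.
Criminal history: 1 prior point → Category 1 (0-2).
Level 28 falls in the 26-32 band.
Grid: Level 26-32 × Category 1 = 24-32 months.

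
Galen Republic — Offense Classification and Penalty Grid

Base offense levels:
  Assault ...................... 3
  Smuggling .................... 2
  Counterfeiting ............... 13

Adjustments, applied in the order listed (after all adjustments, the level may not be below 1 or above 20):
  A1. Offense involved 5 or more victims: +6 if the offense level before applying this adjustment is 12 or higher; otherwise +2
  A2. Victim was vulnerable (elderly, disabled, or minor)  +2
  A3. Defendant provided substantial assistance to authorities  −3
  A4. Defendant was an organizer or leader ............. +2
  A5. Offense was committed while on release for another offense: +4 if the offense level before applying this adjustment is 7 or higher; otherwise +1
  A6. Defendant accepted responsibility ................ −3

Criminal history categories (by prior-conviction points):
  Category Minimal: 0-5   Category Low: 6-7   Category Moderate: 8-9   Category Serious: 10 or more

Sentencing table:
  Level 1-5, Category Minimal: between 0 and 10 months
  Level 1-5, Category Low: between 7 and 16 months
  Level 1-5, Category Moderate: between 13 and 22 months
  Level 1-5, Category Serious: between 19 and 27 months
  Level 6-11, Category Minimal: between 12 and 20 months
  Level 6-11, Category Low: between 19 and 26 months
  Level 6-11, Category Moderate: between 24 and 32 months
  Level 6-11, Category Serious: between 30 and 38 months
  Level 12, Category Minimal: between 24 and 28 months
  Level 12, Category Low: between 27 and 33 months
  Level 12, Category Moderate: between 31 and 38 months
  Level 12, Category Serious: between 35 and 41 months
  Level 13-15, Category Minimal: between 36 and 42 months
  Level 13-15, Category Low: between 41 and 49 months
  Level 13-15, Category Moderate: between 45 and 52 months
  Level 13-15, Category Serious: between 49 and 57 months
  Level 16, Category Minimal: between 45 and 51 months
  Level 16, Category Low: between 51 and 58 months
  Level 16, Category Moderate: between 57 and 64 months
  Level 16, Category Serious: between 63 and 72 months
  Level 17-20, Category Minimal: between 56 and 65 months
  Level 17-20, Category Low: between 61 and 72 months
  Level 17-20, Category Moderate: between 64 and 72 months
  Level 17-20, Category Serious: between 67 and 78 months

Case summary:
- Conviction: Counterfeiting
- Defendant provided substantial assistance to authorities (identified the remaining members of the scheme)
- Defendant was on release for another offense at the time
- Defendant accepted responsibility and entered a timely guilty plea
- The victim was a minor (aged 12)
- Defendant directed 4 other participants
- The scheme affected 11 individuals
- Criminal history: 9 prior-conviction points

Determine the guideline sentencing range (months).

64-72 months

Base offense level for counterfeiting: 13.
A1 applies (level before this adjustment is 13 ≥ 12, so +6): 13 + 6 = 19.
A2 applies: 19 + 2 = 21.
A3 applies: 21 − 3 = 18.
A4 applies: 18 + 2 = 20.
A5 applies (level before this adjustment is 20 ≥ 7, so +4): 20 + 4 = 24.
A6 applies: 24 − 3 = 21.
Level 21 exceeds the maximum of 20; capped at 20.
Final offense level: 20.
Criminal history: 9 prior points → Category Moderate (8-9).
Level 20 falls in the 17-20 band.
Grid: Level 17-20 × Category Moderate = 64-72 months.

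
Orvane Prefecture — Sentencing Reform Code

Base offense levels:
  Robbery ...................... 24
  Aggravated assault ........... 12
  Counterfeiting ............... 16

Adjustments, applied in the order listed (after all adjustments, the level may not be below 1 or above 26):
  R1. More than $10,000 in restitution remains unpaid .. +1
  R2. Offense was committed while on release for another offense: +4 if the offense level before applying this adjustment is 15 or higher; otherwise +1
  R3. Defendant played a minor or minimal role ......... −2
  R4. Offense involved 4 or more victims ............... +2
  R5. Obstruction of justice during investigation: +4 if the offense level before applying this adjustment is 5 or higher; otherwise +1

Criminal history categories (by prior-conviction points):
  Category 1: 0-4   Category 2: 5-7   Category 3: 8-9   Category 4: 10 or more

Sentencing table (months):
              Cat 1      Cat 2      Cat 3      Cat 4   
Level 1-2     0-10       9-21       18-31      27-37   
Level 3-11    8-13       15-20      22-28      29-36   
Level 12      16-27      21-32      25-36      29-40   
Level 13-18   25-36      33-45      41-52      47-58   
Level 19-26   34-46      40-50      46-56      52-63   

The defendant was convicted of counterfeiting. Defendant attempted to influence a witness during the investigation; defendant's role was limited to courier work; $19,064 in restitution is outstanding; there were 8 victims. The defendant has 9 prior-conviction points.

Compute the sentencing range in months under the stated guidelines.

Base offense level for counterfeiting: 16.
R1 applies: 16 + 1 = 17.
R2 does not apply.
R3 applies: 17 − 2 = 15.
R4 applies: 15 + 2 = 17.
R5 applies (level before this adjustment is 17 ≥ 5, so +4): 17 + 4 = 21.
Final offense level: 21.
Criminal history: 9 prior points → Category 3 (8-9).
Level 21 falls in the 19-26 band.
Grid: Level 19-26 × Category 3 = 46-56 months.

46-56 months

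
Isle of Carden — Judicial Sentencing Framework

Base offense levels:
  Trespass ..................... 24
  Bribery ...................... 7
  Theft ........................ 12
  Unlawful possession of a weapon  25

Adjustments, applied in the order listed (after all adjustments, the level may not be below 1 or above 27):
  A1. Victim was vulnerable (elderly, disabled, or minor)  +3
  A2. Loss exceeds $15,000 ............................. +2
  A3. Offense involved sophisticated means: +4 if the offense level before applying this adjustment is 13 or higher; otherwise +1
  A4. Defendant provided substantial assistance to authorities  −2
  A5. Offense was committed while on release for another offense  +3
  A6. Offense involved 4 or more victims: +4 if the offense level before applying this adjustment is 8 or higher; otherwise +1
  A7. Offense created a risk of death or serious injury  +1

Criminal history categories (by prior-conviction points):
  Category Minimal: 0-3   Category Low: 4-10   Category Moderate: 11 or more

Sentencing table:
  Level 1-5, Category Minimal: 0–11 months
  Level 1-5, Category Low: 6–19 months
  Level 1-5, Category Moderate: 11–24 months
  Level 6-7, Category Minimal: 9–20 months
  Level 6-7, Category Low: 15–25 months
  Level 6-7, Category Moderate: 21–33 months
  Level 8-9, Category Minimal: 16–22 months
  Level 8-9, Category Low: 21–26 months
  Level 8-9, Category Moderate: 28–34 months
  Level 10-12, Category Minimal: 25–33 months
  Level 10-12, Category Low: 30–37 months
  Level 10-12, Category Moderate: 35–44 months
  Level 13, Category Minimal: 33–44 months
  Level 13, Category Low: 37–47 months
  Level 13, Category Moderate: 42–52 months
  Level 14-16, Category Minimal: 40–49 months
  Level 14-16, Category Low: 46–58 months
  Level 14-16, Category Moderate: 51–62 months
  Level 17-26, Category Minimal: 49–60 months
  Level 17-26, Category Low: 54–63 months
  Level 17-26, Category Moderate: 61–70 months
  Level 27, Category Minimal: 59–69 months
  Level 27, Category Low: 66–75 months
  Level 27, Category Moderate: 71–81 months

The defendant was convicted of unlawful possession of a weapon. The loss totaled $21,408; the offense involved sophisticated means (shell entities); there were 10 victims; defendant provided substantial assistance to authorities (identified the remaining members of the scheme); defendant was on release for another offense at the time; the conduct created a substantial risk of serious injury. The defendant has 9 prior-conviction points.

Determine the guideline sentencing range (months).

Base offense level for unlawful possession of a weapon: 25.
A2 applies: 25 + 2 = 27.
A3 applies (level before this adjustment is 27 ≥ 13, so +4): 27 + 4 = 31.
A4 applies: 31 − 2 = 29.
A5 applies: 29 + 3 = 32.
A6 applies (level before this adjustment is 32 ≥ 8, so +4): 32 + 4 = 36.
A7 applies: 36 + 1 = 37.
Level 37 exceeds the maximum of 27; capped at 27.
Final offense level: 27.
Criminal history: 9 prior points → Category Low (4-10).
Level 27 falls in the 27 band.
Grid: Level 27 × Category Low = 66-75 months.

66-75 months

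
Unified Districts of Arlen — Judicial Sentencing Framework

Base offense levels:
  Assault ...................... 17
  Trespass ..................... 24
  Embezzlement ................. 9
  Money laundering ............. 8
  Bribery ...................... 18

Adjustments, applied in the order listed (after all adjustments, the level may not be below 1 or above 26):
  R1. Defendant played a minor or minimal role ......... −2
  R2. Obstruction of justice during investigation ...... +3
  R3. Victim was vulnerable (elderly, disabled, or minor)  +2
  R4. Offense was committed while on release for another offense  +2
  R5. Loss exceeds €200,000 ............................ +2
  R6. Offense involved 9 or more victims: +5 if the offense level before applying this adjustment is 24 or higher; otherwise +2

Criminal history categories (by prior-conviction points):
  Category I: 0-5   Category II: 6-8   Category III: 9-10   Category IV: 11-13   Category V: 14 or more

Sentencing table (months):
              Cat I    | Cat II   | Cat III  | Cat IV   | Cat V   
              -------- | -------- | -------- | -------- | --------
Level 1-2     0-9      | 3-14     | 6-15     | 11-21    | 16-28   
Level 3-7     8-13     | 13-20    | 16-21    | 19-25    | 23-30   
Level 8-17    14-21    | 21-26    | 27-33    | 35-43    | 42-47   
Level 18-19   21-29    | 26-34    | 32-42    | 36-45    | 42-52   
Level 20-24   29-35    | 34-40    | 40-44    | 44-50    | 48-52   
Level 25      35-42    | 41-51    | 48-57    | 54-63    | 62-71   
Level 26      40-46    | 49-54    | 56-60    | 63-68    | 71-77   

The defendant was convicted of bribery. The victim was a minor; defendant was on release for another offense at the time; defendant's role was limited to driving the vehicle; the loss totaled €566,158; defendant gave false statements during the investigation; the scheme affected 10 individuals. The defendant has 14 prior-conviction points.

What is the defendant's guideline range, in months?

71-77 months

Base offense level for bribery: 18.
R1 applies: 18 − 2 = 16.
R2 applies: 16 + 3 = 19.
R3 applies: 19 + 2 = 21.
R4 applies: 21 + 2 = 23.
R5 applies: 23 + 2 = 25.
R6 applies (level before this adjustment is 25 ≥ 24, so +5): 25 + 5 = 30.
Level 30 exceeds the maximum of 26; capped at 26.
Final offense level: 26.
Criminal history: 14 prior points → Category V (14+).
Level 26 falls in the 26 band.
Grid: Level 26 × Category V = 71-77 months.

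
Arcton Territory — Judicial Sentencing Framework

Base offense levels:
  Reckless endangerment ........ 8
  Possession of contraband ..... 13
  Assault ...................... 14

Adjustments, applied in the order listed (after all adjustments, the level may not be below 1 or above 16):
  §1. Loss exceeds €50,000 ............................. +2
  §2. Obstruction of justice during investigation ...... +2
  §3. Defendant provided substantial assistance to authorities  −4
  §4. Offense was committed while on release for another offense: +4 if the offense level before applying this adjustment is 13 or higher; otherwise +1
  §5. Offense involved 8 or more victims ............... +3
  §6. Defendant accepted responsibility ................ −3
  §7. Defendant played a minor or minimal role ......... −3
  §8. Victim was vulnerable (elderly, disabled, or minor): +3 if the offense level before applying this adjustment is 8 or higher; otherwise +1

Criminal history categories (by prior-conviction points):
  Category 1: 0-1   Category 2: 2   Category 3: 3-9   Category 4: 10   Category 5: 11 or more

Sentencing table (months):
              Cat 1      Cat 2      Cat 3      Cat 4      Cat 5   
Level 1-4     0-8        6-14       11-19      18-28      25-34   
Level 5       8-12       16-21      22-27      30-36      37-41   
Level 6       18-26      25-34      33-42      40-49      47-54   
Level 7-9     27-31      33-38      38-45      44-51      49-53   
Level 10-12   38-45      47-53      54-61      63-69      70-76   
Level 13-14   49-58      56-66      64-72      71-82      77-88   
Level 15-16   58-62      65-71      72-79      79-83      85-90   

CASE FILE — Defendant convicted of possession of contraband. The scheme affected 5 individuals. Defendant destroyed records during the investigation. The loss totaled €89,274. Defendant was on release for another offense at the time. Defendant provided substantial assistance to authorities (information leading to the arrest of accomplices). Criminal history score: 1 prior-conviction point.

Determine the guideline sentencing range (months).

Base offense level for possession of contraband: 13.
§1 applies: 13 + 2 = 15.
§2 applies: 15 + 2 = 17.
§3 applies: 17 − 4 = 13.
§4 applies (level before this adjustment is 13 ≥ 13, so +4): 13 + 4 = 17.
§6 does not apply.
§7 does not apply.
§8 does not apply.
Level 17 exceeds the maximum of 16; capped at 16.
Final offense level: 16.
Criminal history: 1 prior point → Category 1 (0-1).
Level 16 falls in the 15-16 band.
Grid: Level 15-16 × Category 1 = 58-62 months.

58-62 months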